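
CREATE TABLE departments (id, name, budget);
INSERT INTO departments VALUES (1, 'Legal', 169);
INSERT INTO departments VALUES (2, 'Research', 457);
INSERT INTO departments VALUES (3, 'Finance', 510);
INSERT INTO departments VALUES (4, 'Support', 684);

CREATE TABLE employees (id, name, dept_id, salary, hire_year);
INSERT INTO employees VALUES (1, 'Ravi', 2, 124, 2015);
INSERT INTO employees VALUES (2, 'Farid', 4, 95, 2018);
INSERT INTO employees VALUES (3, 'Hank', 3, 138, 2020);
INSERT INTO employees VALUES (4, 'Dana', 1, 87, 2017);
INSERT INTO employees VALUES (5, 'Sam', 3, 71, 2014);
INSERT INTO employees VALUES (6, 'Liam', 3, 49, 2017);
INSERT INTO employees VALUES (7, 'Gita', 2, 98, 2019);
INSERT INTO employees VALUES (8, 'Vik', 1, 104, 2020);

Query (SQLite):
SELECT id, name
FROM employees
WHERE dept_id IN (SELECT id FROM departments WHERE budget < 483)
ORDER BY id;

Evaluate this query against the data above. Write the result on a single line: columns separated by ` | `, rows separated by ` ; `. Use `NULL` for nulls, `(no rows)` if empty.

1 | Ravi ; 4 | Dana ; 7 | Gita ; 8 | Vik

Inner query: departments.id where budget < 483.
Outer: keep employees rows whose dept_id is in that set.
Inner query → {1, 2}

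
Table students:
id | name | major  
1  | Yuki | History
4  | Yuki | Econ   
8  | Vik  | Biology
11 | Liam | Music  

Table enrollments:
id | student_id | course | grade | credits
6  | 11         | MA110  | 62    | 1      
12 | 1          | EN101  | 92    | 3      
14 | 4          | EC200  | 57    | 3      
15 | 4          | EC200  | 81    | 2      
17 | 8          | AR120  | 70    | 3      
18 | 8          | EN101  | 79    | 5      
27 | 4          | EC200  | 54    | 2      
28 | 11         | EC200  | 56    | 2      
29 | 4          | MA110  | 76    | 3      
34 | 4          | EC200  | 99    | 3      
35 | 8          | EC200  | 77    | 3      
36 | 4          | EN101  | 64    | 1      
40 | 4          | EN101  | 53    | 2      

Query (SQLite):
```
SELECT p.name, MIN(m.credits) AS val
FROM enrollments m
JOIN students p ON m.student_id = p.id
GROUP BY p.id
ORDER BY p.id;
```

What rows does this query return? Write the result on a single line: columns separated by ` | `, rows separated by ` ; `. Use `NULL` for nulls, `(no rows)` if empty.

Join each enrollments row to its students via student_id.
Group joined rows by students.id; compute MIN(m.credits) per group.
  1: ids {12} → MIN(m.credits)=3
  4: ids {14, 15, 27, 29, 34, 36, 40} → MIN(m.credits)=1
  8: ids {17, 18, 35} → MIN(m.credits)=3
  11: ids {6, 28} → MIN(m.credits)=1

Yuki | 3 ; Yuki | 1 ; Vik | 3 ; Liam | 1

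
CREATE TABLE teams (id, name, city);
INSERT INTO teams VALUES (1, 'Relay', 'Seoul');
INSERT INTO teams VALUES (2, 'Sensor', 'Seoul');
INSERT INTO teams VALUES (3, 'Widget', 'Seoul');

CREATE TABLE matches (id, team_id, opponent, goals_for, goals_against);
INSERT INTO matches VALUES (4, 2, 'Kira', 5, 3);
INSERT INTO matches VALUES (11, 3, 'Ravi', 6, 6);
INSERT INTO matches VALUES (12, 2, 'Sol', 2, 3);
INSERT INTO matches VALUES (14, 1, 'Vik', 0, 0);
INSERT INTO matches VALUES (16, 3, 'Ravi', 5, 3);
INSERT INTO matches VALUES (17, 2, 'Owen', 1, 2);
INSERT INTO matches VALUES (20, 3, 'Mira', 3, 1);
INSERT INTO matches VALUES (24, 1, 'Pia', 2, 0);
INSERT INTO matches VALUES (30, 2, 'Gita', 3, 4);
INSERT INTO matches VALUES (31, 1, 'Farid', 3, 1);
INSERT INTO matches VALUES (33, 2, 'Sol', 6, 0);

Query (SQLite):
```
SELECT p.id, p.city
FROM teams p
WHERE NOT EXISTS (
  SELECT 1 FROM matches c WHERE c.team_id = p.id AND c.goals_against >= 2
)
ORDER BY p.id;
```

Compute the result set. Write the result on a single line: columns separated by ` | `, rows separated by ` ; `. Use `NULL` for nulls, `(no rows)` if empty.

For each teams row, check whether any matches with matching team_id has goals_against >= 2.
Keep rows where that is false.

1 | Seoul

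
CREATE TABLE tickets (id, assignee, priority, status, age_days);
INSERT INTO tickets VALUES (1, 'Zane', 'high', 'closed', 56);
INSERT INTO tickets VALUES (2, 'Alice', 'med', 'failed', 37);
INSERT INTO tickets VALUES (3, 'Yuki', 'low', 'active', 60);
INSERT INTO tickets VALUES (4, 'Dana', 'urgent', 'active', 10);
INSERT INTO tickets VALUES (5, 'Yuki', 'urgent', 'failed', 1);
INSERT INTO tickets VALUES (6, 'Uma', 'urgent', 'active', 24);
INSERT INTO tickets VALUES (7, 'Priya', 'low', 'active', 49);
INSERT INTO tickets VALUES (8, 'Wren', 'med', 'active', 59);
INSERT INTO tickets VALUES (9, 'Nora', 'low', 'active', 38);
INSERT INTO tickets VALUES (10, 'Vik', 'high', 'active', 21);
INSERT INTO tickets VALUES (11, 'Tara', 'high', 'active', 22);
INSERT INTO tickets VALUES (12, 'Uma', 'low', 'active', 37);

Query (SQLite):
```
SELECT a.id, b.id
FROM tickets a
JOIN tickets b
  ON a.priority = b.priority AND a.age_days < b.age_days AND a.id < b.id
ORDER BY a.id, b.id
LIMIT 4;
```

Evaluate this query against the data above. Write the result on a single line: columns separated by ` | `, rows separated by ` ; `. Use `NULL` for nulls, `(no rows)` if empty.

2 | 8 ; 4 | 6 ; 5 | 6 ; 10 | 11

Pairs (a,b) with same priority, a.age_days < b.age_days, a.id < b.id.
priority groups: high:{1,10,11} low:{3,7,9,12} med:{2,8} urgent:{4,5,6}
Ordered by (a.id, b.id); first 4.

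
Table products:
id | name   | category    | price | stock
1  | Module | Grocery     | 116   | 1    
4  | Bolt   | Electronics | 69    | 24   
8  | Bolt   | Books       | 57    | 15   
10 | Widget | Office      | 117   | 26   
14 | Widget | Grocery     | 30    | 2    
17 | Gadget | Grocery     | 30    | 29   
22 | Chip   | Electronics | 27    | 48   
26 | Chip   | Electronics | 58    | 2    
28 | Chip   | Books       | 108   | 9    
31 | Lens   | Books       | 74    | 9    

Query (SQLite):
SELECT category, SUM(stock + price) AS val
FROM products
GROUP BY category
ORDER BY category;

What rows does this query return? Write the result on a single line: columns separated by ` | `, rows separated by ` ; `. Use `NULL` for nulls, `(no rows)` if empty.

Books | 272 ; Electronics | 228 ; Grocery | 208 ; Office | 143

For each row compute stock + price.
Group by category; take SUM of the expression per group.
  Books: ids {8, 28, 31} → SUM(stock + price)=272
  Electronics: ids {4, 22, 26} → SUM(stock + price)=228
  Grocery: ids {1, 14, 17} → SUM(stock + price)=208
  Office: ids {10} → SUM(stock + price)=143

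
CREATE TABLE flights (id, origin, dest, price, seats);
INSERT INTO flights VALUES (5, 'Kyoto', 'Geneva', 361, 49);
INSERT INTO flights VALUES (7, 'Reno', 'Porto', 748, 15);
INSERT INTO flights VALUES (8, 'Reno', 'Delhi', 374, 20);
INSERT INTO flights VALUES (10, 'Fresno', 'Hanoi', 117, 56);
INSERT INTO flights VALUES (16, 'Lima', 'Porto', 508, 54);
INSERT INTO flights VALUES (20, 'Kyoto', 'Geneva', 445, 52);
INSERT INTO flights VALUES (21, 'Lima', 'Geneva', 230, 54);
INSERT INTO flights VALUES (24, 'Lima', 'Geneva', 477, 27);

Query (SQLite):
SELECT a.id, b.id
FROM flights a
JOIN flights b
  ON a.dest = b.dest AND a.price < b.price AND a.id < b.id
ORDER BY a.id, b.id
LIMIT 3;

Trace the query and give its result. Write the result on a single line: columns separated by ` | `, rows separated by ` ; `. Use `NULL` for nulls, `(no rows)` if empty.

5 | 20 ; 5 | 24 ; 20 | 24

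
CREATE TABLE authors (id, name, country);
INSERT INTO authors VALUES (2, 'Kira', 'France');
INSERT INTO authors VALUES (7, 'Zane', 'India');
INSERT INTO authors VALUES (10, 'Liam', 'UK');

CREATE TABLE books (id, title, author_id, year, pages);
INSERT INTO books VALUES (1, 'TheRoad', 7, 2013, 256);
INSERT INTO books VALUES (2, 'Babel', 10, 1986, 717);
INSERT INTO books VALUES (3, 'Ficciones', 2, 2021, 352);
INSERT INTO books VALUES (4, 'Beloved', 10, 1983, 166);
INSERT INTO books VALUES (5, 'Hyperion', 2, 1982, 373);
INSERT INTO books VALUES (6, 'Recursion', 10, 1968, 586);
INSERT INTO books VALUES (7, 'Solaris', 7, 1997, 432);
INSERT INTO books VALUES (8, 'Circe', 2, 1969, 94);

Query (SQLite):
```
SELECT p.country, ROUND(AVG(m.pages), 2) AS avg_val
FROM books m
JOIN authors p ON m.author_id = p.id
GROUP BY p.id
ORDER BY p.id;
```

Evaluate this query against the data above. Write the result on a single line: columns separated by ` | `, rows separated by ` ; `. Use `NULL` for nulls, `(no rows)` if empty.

France | 273 ; India | 344 ; UK | 489.67

Join each books row to its authors via author_id.
Group joined rows by authors.id; compute ROUND(AVG(m.pages), 2) per group.
  2: ids {3, 5, 8} → ROUND(AVG(m.pages), 2)=273
  7: ids {1, 7} → ROUND(AVG(m.pages), 2)=344
  10: ids {2, 4, 6} → ROUND(AVG(m.pages), 2)=489.67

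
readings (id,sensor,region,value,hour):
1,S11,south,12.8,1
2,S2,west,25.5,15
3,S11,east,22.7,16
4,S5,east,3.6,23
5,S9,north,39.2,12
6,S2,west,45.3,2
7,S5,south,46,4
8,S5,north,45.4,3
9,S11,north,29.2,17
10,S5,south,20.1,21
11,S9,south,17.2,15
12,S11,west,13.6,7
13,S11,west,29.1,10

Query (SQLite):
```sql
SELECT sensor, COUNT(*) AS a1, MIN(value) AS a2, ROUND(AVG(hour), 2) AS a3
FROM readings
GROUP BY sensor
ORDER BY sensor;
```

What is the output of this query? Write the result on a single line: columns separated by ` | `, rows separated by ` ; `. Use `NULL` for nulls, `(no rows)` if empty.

Group readings by sensor.
Per group compute: COUNT(*), MIN(value), ROUND(AVG(hour), 2).
  S11: ids {1, 3, 9, 12, 13} → COUNT(*)=5, MIN(value)=12.8, ROUND(AVG(hour), 2)=10.2
  S2: ids {2, 6} → COUNT(*)=2, MIN(value)=25.5, ROUND(AVG(hour), 2)=8.5
  S5: ids {4, 7, 8, 10} → COUNT(*)=4, MIN(value)=3.6, ROUND(AVG(hour), 2)=12.75
  S9: ids {5, 11} → COUNT(*)=2, MIN(value)=17.2, ROUND(AVG(hour), 2)=13.5

S11 | 5 | 12.8 | 10.2 ; S2 | 2 | 25.5 | 8.5 ; S5 | 4 | 3.6 | 12.75 ; S9 | 2 | 17.2 | 13.5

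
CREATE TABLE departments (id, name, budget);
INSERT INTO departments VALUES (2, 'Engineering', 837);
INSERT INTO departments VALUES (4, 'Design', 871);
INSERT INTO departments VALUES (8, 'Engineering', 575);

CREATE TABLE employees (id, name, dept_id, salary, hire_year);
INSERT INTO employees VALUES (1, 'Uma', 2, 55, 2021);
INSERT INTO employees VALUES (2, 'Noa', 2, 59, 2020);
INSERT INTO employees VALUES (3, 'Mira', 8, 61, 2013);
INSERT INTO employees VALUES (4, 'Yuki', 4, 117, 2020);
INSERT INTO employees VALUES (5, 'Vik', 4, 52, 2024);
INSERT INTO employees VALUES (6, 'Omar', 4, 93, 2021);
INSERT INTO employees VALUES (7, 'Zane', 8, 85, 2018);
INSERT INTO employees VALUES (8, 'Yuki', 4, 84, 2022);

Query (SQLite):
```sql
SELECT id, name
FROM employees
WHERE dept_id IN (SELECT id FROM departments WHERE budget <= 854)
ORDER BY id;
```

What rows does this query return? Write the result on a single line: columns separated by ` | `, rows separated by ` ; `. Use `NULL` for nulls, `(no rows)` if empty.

Inner query: departments.id where budget <= 854.
Outer: keep employees rows whose dept_id is in that set.
Inner query → {2, 8}

1 | Uma ; 2 | Noa ; 3 | Mira ; 7 | Zane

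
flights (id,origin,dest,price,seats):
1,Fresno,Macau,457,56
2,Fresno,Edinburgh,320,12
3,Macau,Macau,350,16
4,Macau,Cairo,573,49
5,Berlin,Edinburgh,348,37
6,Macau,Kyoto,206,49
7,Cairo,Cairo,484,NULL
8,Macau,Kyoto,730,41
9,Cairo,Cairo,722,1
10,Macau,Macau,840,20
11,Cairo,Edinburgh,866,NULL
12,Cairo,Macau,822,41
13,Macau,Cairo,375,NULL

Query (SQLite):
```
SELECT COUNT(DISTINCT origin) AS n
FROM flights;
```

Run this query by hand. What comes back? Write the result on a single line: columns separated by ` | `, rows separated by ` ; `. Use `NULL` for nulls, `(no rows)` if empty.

Count distinct non-NULL origin values.

4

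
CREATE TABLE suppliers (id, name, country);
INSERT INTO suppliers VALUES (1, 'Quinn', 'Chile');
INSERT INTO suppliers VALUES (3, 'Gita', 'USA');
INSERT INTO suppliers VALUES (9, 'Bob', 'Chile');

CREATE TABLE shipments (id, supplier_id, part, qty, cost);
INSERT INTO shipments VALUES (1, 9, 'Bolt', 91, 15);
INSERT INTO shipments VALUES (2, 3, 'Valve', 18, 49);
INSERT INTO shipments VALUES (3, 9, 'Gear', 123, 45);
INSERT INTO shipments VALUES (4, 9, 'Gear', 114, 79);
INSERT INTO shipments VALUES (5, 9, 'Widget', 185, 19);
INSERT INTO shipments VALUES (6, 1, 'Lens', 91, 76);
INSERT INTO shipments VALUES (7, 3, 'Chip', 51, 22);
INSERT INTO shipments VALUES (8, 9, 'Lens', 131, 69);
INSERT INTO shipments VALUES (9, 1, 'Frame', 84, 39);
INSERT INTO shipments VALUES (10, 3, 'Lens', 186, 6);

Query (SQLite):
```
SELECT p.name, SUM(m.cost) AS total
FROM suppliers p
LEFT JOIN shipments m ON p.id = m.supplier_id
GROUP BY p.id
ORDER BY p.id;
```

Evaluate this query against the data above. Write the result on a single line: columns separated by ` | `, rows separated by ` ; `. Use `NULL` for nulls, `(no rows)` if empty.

Quinn | 115 ; Gita | 77 ; Bob | 227

LEFT JOIN keeps every suppliers row; unmatched ones get NULL for shipments columns.
Group by suppliers.id and compute SUM(m.cost). SUM over an all-NULL group is NULL.
  1: ids {6, 9} → SUM(m.cost)=115
  3: ids {2, 7, 10} → SUM(m.cost)=77
  9: ids {1, 3, 4, 5, 8} → SUM(m.cost)=227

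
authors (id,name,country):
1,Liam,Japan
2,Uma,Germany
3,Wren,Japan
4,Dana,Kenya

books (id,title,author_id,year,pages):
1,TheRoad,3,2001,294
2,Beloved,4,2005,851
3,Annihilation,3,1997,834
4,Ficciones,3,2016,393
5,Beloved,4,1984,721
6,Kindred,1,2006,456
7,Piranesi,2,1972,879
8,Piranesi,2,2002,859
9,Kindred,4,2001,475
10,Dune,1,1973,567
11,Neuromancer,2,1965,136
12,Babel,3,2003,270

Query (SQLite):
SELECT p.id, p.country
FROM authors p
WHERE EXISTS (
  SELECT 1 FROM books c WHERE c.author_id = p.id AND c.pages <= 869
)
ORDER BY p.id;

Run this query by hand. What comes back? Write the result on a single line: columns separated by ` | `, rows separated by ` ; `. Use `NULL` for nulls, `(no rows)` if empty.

For each authors row, check whether any books with matching author_id has pages <= 869.
Keep rows where that is true.

1 | Japan ; 2 | Germany ; 3 | Japan ; 4 | Kenya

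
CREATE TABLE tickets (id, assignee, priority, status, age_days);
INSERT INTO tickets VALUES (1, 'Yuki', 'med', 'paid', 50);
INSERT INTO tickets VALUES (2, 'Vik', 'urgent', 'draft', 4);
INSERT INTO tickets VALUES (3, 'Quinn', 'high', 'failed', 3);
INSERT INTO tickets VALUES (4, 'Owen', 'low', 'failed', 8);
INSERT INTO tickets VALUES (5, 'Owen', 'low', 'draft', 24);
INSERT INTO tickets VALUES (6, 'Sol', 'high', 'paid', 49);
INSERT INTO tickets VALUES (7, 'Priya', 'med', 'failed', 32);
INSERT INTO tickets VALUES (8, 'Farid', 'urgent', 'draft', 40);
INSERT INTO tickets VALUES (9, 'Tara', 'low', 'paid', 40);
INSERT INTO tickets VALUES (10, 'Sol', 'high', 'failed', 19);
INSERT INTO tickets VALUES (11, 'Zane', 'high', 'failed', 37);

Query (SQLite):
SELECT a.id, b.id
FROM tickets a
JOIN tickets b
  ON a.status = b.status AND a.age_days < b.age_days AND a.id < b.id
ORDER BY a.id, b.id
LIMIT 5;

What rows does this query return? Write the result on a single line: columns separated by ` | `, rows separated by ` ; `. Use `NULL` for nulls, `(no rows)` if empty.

2 | 5 ; 2 | 8 ; 3 | 4 ; 3 | 7 ; 3 | 10

Pairs (a,b) with same status, a.age_days < b.age_days, a.id < b.id.
status groups: draft:{2,5,8} failed:{3,4,7,10,11} paid:{1,6,9}
Ordered by (a.id, b.id); first 5.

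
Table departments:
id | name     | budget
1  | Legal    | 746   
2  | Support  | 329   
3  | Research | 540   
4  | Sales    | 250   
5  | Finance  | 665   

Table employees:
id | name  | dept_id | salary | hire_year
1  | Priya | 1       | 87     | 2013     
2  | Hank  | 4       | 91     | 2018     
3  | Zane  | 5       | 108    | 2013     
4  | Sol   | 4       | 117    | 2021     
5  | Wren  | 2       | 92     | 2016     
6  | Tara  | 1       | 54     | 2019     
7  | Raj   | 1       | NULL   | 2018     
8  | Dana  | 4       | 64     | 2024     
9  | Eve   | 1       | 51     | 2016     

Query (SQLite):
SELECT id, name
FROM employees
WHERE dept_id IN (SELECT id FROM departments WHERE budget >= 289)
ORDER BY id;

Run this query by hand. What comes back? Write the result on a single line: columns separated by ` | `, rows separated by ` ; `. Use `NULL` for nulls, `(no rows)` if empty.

1 | Priya ; 3 | Zane ; 5 | Wren ; 6 | Tara ; 7 | Raj ; 9 | Eve

Inner query: departments.id where budget >= 289.
Outer: keep employees rows whose dept_id is in that set.
Inner query → {1, 2, 3, 5}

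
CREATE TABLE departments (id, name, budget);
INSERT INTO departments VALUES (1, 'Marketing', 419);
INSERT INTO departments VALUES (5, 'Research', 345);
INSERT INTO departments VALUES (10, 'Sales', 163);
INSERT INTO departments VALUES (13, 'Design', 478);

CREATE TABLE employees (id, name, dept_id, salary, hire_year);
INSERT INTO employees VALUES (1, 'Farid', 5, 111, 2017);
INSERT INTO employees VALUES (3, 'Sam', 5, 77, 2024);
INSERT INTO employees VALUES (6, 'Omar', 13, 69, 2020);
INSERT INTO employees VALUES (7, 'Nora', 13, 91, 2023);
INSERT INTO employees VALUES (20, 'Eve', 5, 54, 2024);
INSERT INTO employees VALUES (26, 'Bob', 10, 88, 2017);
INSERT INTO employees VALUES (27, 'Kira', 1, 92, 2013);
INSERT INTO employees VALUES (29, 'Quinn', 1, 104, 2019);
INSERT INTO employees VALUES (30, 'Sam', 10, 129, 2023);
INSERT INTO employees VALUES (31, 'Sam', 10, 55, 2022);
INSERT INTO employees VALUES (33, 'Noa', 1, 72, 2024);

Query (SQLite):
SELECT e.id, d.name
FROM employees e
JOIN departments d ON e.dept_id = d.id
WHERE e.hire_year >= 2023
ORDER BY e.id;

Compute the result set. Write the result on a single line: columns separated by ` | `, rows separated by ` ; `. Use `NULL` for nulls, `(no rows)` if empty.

3 | Research ; 7 | Design ; 20 | Research ; 30 | Sales ; 33 | Marketing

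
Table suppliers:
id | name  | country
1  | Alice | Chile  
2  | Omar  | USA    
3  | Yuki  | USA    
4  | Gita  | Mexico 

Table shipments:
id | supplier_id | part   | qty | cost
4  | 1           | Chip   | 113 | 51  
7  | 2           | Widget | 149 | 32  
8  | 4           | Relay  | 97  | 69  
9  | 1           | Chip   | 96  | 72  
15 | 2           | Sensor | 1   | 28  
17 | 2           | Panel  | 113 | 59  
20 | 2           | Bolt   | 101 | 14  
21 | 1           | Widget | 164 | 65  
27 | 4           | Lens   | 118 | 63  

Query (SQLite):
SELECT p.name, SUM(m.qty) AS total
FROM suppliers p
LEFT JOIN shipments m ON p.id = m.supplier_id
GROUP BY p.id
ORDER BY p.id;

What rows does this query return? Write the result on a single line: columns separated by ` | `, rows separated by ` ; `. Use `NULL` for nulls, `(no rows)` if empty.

Alice | 373 ; Omar | 364 ; Yuki | NULL ; Gita | 215

LEFT JOIN keeps every suppliers row; unmatched ones get NULL for shipments columns.
Group by suppliers.id and compute SUM(m.qty). SUM over an all-NULL group is NULL.
  1: ids {4, 9, 21} → SUM(m.qty)=373
  2: ids {7, 15, 17, 20} → SUM(m.qty)=364
  3: ids {—} → SUM(m.qty)=NULL
  4: ids {8, 27} → SUM(m.qty)=215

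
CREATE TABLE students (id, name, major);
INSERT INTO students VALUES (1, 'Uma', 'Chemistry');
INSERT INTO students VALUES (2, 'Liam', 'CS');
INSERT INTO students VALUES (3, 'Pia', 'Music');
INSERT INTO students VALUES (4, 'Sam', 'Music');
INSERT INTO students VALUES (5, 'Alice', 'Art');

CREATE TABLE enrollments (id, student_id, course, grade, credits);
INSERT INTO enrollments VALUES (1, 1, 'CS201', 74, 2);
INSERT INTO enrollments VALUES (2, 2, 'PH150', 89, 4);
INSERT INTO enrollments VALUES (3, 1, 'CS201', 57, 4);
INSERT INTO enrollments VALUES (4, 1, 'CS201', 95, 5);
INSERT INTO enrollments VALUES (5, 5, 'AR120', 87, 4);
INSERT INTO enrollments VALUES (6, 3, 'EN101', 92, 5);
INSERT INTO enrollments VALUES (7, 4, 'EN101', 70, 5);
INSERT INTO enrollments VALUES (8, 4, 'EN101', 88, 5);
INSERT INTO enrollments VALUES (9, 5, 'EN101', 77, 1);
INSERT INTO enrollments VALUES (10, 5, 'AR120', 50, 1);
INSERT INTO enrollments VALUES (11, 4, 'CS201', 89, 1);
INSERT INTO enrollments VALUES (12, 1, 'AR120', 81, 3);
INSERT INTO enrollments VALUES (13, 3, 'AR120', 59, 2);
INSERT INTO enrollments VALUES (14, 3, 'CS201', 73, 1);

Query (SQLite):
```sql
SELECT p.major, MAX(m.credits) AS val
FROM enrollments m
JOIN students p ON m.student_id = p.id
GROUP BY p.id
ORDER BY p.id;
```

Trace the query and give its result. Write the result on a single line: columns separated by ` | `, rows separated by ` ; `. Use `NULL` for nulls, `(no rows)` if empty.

Chemistry | 5 ; CS | 4 ; Music | 5 ; Music | 5 ; Art | 4

Join each enrollments row to its students via student_id.
Group joined rows by students.id; compute MAX(m.credits) per group.
  1: ids {1, 3, 4, 12} → MAX(m.credits)=5
  2: ids {2} → MAX(m.credits)=4
  3: ids {6, 13, 14} → MAX(m.credits)=5
  4: ids {7, 8, 11} → MAX(m.credits)=5
  5: ids {5, 9, 10} → MAX(m.credits)=4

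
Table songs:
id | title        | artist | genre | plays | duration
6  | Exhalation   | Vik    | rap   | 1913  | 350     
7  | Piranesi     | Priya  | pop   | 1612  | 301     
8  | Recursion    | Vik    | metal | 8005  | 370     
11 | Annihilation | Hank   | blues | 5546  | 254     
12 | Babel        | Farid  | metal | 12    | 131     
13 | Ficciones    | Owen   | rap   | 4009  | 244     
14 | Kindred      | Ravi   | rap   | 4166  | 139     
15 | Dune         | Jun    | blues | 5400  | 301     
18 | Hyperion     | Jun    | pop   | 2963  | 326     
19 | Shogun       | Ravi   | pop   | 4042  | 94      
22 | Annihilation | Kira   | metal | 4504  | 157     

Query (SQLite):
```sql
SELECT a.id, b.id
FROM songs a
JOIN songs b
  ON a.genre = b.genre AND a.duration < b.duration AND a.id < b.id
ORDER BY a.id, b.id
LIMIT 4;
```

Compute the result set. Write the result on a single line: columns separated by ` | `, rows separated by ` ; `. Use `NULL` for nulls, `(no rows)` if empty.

7 | 18 ; 11 | 15 ; 12 | 22

Pairs (a,b) with same genre, a.duration < b.duration, a.id < b.id.
genre groups: blues:{11,15} metal:{8,12,22} pop:{7,18,19} rap:{6,13,14}
Ordered by (a.id, b.id); first 4.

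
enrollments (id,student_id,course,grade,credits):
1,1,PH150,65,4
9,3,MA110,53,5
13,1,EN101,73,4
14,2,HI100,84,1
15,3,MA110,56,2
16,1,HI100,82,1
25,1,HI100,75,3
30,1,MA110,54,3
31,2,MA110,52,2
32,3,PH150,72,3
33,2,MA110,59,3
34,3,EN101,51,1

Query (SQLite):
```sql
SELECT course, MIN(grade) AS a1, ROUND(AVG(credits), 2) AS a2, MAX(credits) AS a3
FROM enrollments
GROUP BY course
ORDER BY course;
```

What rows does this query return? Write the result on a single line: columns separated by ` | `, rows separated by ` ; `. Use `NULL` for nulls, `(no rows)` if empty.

Group enrollments by course.
Per group compute: MIN(grade), ROUND(AVG(credits), 2), MAX(credits).
  EN101: ids {13, 34} → MIN(grade)=51, ROUND(AVG(credits), 2)=2.5, MAX(credits)=4
  HI100: ids {14, 16, 25} → MIN(grade)=75, ROUND(AVG(credits), 2)=1.67, MAX(credits)=3
  MA110: ids {9, 15, 30, 31, 33} → MIN(grade)=52, ROUND(AVG(credits), 2)=3, MAX(credits)=5
  PH150: ids {1, 32} → MIN(grade)=65, ROUND(AVG(credits), 2)=3.5, MAX(credits)=4

EN101 | 51 | 2.5 | 4 ; HI100 | 75 | 1.67 | 3 ; MA110 | 52 | 3 | 5 ; PH150 | 65 | 3.5 | 4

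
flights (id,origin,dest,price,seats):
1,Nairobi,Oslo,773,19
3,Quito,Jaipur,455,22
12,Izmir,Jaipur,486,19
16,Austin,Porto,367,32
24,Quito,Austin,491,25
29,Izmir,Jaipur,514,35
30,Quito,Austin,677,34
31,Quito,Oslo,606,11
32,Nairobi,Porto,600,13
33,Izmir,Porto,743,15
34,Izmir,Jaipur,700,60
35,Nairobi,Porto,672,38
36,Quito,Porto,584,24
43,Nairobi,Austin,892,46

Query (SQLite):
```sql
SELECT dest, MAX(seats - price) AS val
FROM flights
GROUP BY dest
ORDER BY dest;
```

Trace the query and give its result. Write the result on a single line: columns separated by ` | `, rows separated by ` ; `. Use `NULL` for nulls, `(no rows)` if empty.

Austin | -466 ; Jaipur | -433 ; Oslo | -595 ; Porto | -335

For each row compute seats - price.
Group by dest; take MAX of the expression per group.
  Austin: ids {24, 30, 43} → MAX(seats - price)=-466
  Jaipur: ids {3, 12, 29, 34} → MAX(seats - price)=-433
  Oslo: ids {1, 31} → MAX(seats - price)=-595
  Porto: ids {16, 32, 33, 35, 36} → MAX(seats - price)=-335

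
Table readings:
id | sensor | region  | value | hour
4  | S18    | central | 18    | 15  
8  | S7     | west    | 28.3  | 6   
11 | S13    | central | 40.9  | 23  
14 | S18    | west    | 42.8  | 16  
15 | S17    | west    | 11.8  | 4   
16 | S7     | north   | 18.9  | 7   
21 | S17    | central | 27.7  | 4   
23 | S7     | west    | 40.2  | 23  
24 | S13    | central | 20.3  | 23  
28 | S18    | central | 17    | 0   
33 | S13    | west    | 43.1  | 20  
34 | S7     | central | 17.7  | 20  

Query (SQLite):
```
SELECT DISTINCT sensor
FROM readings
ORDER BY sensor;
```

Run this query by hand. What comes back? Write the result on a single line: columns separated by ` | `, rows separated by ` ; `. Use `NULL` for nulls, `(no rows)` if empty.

S13 ; S17 ; S18 ; S7

Collect distinct sensor values from readings.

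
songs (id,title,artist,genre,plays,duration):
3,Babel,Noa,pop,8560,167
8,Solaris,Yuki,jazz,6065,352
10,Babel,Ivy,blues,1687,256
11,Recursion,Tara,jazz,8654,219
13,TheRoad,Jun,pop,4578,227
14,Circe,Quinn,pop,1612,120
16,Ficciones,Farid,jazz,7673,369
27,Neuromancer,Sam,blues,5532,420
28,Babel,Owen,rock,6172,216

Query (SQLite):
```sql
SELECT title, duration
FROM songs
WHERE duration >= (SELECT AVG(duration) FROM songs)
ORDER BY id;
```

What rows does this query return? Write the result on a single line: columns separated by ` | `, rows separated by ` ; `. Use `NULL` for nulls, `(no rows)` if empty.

Scalar subquery: AVG(duration) over all songs rows = 260.666667 (≈; comparison uses full precision).
Keep rows where duration >= that value.

Solaris | 352 ; Ficciones | 369 ; Neuromancer | 420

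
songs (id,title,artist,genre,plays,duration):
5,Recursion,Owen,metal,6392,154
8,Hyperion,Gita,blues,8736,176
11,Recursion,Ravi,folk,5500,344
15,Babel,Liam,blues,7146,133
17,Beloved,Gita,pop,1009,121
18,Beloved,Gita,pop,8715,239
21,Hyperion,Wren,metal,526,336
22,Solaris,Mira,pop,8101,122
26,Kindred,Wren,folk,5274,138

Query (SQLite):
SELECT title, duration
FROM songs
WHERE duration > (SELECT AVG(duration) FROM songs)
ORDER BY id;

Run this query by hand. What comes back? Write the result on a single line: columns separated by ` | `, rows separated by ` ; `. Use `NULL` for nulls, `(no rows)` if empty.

Recursion | 344 ; Beloved | 239 ; Hyperion | 336

Scalar subquery: AVG(duration) over all songs rows = 195.888889 (≈; comparison uses full precision).
Keep rows where duration > that value.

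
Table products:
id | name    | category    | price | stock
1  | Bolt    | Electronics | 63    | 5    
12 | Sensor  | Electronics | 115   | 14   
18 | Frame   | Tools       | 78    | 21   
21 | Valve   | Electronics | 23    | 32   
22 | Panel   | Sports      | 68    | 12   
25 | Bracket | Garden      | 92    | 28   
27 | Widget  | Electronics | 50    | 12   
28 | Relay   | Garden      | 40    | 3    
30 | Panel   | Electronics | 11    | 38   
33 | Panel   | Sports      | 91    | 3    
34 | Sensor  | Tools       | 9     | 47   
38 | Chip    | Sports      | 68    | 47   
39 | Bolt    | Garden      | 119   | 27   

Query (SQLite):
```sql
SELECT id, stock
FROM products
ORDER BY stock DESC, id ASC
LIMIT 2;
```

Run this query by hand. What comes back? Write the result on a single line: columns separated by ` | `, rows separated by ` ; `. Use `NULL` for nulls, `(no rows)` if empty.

34 | 47 ; 38 | 47

Sort by stock desc, tiebreak id asc: (47, id=34), (47, id=38), (38, id=30), (32, id=21), (28, id=25) …. Take first 2.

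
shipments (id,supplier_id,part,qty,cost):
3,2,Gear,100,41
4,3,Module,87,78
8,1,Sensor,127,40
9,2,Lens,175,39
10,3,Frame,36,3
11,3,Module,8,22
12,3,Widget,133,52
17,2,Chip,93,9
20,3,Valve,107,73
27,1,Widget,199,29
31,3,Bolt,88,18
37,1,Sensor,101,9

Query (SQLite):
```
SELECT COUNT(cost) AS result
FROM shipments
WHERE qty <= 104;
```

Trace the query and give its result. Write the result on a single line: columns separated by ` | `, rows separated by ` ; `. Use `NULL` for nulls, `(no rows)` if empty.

Rows where qty <= 104 → cost values: [41, 78, 3, 22, 9, 18, 9].
COUNT(cost) counts non-NULL values → 7.

7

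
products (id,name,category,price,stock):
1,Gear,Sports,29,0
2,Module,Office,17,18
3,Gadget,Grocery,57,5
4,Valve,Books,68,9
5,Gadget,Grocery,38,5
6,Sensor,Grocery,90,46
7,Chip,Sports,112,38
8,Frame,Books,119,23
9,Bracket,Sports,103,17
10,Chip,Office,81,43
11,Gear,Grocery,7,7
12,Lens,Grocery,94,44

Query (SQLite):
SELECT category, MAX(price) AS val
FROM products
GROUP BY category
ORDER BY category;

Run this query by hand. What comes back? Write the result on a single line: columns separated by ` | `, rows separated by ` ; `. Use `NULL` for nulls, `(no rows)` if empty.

Books | 119 ; Grocery | 94 ; Office | 81 ; Sports | 112

Partition products by category; compute MAX(price) within each group.
  Books: ids {4, 8} → MAX(price)=119
  Grocery: ids {3, 5, 6, 11, 12} → MAX(price)=94
  Office: ids {2, 10} → MAX(price)=81
  Sports: ids {1, 7, 9} → MAX(price)=112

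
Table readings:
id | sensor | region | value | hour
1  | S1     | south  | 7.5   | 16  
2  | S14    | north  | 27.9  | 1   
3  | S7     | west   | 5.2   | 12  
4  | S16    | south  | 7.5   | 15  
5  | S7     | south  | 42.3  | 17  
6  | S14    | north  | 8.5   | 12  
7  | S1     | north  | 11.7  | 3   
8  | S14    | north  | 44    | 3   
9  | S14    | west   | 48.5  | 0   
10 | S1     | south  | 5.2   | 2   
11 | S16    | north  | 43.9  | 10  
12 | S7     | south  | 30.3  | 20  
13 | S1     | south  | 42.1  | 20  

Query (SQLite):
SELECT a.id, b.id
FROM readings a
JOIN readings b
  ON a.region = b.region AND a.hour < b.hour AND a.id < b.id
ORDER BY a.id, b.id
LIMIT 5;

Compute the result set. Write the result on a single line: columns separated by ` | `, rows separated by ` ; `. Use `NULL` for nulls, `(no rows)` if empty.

Pairs (a,b) with same region, a.hour < b.hour, a.id < b.id.
region groups: north:{2,6,7,8,11} south:{1,4,5,10,12,13} west:{3,9}
Ordered by (a.id, b.id); first 5.

1 | 5 ; 1 | 12 ; 1 | 13 ; 2 | 6 ; 2 | 7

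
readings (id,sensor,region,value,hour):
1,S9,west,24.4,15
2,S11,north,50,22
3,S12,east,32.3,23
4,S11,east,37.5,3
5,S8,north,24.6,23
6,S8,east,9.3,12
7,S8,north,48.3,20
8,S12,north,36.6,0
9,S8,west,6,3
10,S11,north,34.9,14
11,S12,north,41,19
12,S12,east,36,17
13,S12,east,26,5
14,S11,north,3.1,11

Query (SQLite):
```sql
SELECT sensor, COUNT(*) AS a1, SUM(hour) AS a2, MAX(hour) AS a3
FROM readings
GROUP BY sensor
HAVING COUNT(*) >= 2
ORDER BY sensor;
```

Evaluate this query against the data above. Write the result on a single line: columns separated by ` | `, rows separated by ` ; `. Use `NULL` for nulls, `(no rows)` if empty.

S11 | 4 | 50 | 22 ; S12 | 5 | 64 | 23 ; S8 | 4 | 58 | 23

Group readings by sensor.
Per group compute: COUNT(*), SUM(hour), MAX(hour).
HAVING: drop groups with fewer than 2 rows.
  S11: ids {2, 4, 10, 14} → COUNT(*)=4, SUM(hour)=50, MAX(hour)=22
  S12: ids {3, 8, 11, 12, 13} → COUNT(*)=5, SUM(hour)=64, MAX(hour)=23
  S8: ids {5, 6, 7, 9} → COUNT(*)=4, SUM(hour)=58, MAX(hour)=23
  S9: ids {1} → COUNT(*)=1, SUM(hour)=15, MAX(hour)=15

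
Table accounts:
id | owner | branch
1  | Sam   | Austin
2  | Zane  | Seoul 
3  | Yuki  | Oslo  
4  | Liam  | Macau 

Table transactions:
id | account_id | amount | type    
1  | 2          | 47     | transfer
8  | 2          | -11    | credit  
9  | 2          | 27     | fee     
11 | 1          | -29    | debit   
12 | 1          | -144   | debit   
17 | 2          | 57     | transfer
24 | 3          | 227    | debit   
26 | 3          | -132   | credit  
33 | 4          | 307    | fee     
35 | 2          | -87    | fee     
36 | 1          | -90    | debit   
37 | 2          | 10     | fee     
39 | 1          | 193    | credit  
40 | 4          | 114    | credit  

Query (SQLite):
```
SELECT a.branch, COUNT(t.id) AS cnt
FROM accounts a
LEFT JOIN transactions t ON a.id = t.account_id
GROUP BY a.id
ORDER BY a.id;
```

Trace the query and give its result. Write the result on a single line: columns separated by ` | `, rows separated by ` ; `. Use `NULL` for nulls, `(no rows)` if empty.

Austin | 4 ; Seoul | 6 ; Oslo | 2 ; Macau | 2

LEFT JOIN keeps every accounts row; unmatched ones get NULL for transactions columns.
Group by accounts.id and compute COUNT(t.id). COUNT(col) of an all-NULL group is 0.
  1: ids {11, 12, 36, 39} → COUNT(t.id)=4
  2: ids {1, 8, 9, 17, 35, 37} → COUNT(t.id)=6
  3: ids {24, 26} → COUNT(t.id)=2
  4: ids {33, 40} → COUNT(t.id)=2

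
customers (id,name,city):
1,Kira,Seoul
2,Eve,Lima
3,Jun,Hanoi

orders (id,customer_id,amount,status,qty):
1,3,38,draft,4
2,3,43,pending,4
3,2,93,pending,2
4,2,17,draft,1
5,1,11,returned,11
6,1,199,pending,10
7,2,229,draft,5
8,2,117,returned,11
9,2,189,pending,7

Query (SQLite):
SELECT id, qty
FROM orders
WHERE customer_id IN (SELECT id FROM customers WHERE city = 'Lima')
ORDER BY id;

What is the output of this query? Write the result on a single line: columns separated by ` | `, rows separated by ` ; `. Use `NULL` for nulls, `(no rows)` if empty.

3 | 2 ; 4 | 1 ; 7 | 5 ; 8 | 11 ; 9 | 7

Inner query: customers.id where city = 'Lima'.
Outer: keep orders rows whose customer_id is in that set.
Inner query → {2}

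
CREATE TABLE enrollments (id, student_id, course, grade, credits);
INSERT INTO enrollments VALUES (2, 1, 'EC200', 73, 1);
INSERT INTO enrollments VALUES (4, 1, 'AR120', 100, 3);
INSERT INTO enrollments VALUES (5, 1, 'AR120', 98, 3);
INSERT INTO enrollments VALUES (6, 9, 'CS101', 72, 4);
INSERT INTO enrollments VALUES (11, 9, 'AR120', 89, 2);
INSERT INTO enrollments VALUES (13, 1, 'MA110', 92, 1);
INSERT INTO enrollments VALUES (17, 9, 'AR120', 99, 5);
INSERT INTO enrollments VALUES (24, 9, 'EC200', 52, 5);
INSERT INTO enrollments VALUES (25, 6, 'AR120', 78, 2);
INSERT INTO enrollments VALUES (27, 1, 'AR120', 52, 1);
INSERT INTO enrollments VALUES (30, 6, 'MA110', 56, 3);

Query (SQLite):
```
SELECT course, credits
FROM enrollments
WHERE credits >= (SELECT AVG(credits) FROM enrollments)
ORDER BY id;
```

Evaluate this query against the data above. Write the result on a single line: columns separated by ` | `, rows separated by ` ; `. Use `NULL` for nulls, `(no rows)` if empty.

AR120 | 3 ; AR120 | 3 ; CS101 | 4 ; AR120 | 5 ; EC200 | 5 ; MA110 | 3

Scalar subquery: AVG(credits) over all enrollments rows = 2.727273 (≈; comparison uses full precision).
Keep rows where credits >= that value.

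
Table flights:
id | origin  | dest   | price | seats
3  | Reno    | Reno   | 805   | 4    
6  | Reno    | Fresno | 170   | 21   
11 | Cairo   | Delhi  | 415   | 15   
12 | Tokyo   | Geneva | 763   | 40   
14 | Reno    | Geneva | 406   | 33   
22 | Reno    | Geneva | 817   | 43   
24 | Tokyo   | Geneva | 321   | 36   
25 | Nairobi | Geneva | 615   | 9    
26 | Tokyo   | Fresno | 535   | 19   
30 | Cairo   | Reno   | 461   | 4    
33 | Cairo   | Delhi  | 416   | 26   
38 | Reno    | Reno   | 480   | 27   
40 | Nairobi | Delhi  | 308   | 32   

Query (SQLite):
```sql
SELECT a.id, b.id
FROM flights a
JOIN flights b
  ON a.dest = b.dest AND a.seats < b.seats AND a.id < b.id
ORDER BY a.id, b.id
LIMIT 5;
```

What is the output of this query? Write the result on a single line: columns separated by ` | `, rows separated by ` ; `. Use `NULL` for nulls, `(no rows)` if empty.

Pairs (a,b) with same dest, a.seats < b.seats, a.id < b.id.
dest groups: Delhi:{11,33,40} Fresno:{6,26} Geneva:{12,14,22,24,25} Reno:{3,30,38}
Ordered by (a.id, b.id); first 5.

3 | 38 ; 11 | 33 ; 11 | 40 ; 12 | 22 ; 14 | 22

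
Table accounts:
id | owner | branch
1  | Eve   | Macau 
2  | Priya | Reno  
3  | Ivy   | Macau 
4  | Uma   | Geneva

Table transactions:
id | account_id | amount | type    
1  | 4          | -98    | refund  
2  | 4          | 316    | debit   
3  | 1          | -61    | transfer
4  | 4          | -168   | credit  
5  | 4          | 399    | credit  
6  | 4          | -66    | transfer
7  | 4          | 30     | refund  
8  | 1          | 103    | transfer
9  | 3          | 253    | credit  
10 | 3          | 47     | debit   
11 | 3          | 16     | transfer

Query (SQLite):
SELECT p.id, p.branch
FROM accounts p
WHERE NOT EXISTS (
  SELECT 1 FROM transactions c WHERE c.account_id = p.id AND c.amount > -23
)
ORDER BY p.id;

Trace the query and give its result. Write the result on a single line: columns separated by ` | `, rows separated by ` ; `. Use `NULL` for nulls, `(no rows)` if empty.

For each accounts row, check whether any transactions with matching account_id has amount > -23.
Keep rows where that is false.

2 | Reno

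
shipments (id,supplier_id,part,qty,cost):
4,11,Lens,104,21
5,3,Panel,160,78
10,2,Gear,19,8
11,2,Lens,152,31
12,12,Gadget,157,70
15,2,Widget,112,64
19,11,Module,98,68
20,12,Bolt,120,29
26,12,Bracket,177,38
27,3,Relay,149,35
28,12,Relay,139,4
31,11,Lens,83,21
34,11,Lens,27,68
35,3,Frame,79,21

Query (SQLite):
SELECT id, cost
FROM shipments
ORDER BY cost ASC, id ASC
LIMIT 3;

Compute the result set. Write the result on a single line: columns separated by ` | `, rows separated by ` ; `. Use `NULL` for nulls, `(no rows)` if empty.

28 | 4 ; 10 | 8 ; 4 | 21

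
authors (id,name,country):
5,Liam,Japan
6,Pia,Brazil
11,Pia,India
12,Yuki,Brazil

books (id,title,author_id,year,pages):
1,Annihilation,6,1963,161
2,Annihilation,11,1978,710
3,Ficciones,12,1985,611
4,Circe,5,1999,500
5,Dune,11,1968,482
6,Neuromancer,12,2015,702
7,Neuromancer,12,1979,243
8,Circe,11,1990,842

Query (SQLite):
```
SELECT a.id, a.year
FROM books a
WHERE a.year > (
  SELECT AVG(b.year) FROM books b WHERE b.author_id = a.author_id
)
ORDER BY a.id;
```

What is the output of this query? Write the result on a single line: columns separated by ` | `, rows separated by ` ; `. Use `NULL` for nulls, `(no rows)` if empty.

6 | 2015 ; 8 | 1990

For each books row a, compute AVG(year) over rows sharing a.author_id.
Keep row a if a.year > that per-group AVG.
  author_id=5: AVG(year) = 1999.0
  author_id=6: AVG(year) = 1963.0
  author_id=11: AVG(year) = 1978.666667
  author_id=12: AVG(year) = 1993.0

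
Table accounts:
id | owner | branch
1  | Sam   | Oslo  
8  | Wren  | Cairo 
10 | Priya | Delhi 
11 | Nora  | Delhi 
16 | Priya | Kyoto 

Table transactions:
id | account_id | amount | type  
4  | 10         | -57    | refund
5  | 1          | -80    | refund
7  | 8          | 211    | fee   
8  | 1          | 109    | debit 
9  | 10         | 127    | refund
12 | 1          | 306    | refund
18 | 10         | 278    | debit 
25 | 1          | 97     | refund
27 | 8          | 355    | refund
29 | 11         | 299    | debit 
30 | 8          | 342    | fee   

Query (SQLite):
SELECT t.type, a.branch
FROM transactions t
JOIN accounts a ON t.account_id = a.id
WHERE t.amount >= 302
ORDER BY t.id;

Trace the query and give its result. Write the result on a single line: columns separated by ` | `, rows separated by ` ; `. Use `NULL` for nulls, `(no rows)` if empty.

Each transactions row matches the accounts row where account_id = accounts.id.
Then keep rows with t.amount >= 302.

refund | Oslo ; refund | Cairo ; fee | Cairo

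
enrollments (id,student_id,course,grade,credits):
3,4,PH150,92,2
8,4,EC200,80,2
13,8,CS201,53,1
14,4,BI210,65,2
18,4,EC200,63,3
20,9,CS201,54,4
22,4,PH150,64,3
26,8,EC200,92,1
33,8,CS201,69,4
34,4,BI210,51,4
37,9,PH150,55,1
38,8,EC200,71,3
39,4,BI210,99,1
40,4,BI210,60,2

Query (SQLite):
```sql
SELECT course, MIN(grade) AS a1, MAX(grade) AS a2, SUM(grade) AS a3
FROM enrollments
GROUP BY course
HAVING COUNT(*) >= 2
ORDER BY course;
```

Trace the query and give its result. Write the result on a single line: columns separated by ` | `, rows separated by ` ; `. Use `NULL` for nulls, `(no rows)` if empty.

BI210 | 51 | 99 | 275 ; CS201 | 53 | 69 | 176 ; EC200 | 63 | 92 | 306 ; PH150 | 55 | 92 | 211

Group enrollments by course.
Per group compute: MIN(grade), MAX(grade), SUM(grade).
HAVING: drop groups with fewer than 2 rows.
  BI210: ids {14, 34, 39, 40} → MIN(grade)=51, MAX(grade)=99, SUM(grade)=275
  CS201: ids {13, 20, 33} → MIN(grade)=53, MAX(grade)=69, SUM(grade)=176
  EC200: ids {8, 18, 26, 38} → MIN(grade)=63, MAX(grade)=92, SUM(grade)=306
  PH150: ids {3, 22, 37} → MIN(grade)=55, MAX(grade)=92, SUM(grade)=211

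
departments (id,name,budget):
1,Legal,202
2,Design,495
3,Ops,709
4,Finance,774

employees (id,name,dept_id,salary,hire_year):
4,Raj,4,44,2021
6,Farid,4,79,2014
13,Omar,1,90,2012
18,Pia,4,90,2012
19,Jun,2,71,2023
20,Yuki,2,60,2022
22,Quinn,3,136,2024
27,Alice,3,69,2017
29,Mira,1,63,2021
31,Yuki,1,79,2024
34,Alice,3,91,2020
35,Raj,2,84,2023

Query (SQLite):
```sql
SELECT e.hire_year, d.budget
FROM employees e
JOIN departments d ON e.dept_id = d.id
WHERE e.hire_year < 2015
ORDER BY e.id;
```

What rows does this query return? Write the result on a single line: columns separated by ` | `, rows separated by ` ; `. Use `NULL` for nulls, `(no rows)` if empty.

2014 | 774 ; 2012 | 202 ; 2012 | 774

Each employees row matches the departments row where dept_id = departments.id.
Then keep rows with e.hire_year < 2015.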